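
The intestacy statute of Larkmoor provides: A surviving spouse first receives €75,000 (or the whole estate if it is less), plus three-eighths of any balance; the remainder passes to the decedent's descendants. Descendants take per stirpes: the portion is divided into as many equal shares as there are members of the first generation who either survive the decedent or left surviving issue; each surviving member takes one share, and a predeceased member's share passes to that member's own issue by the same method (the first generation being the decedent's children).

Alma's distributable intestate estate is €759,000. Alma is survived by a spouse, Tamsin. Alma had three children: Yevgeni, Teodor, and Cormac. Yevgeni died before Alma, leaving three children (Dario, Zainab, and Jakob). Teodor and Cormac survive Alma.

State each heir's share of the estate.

Tamsin first takes €75,000, leaving a balance of €684,000. Tamsin then takes three-eighths of the balance (€256,500), for a total of €331,500. The remaining €427,500 passes to the descendants.
The descendants' portion (€427,500) is divided into 3 shares of €142,500: Teodor and Cormac each take €142,500; Yevgeni's €142,500 share passes to Yevgeni's issue.
Yevgeni's share (€142,500) is divided into 3 shares of €47,500: Dario, Zainab, and Jakob each take €47,500.

Tamsin: €331,500; Dario: €47,500; Zainab: €47,500; Jakob: €47,500; Teodor: €142,500; Cormac: €142,500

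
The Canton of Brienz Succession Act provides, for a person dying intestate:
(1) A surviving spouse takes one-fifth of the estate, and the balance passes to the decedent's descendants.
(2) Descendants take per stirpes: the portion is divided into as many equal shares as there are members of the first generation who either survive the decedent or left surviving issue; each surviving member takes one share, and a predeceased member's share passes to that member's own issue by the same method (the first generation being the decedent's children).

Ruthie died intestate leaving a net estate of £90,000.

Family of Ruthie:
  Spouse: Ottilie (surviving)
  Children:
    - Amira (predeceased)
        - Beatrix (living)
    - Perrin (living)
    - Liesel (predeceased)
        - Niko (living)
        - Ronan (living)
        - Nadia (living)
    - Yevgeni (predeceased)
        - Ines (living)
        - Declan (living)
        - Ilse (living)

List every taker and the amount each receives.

Ottilie takes one-fifth of £90,000 = £18,000. The remaining £72,000 passes to the descendants.
The descendants' portion (£72,000) is divided into 4 shares of £18,000: Perrin takes £18,000; Amira's £18,000 share passes to Amira's issue; Liesel's £18,000 share passes to Liesel's issue; Yevgeni's £18,000 share passes to Yevgeni's issue.
Amira's share (£18,000) passes entirely to Beatrix.
Liesel's share (£18,000) is divided into 3 shares of £6,000: Niko, Ronan, and Nadia each take £6,000.
Yevgeni's share (£18,000) is divided into 3 shares of £6,000: Ines, Declan, and Ilse each take £6,000.

Ottilie: £18,000; Beatrix: £18,000; Perrin: £18,000; Niko: £6,000; Ronan: £6,000; Nadia: £6,000; Ines: £6,000; Declan: £6,000; Ilse: £6,000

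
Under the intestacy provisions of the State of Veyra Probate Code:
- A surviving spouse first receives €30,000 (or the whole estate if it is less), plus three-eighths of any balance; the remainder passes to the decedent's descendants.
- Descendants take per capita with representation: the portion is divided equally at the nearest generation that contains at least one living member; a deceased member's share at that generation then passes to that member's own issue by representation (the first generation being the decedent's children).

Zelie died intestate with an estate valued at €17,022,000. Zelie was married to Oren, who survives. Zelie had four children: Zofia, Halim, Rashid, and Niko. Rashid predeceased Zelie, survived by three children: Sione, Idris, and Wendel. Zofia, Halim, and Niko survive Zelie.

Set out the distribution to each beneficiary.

Oren: €6,402,000; Zofia: €2,655,000; Halim: €2,655,000; Sione: €885,000; Idris: €885,000; Wendel: €885,000; Niko: €2,655,000

Oren first takes €30,000, leaving a balance of €16,992,000. Oren then takes three-eighths of the balance (€6,372,000), for a total of €6,402,000. The remaining €10,620,000 passes to the descendants.
The descendants' portion (€10,620,000) is divided into 4 shares of €2,655,000: Zofia, Halim, and Niko each take €2,655,000; Rashid's €2,655,000 share passes to Rashid's issue.
Rashid's share (€2,655,000) is divided into 3 shares of €885,000: Sione, Idris, and Wendel each take €885,000.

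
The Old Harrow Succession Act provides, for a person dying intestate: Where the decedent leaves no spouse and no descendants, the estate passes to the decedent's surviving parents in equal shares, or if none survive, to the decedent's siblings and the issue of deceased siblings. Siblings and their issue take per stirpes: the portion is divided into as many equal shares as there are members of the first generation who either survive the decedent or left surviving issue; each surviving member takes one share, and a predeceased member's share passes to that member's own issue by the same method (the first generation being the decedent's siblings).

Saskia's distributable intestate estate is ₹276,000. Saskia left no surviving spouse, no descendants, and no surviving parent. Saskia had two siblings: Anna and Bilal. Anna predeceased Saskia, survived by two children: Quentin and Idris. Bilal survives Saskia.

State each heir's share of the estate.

The entire ₹276,000 passes to the siblings and their issue.
That amount (₹276,000) is divided into 2 shares of ₹138,000: Bilal takes ₹138,000; Anna's ₹138,000 share passes to Anna's issue.
Anna's share (₹138,000) is divided into 2 shares of ₹69,000: Quentin and Idris each take ₹69,000.

Quentin: ₹69,000; Idris: ₹69,000; Bilal: ₹138,000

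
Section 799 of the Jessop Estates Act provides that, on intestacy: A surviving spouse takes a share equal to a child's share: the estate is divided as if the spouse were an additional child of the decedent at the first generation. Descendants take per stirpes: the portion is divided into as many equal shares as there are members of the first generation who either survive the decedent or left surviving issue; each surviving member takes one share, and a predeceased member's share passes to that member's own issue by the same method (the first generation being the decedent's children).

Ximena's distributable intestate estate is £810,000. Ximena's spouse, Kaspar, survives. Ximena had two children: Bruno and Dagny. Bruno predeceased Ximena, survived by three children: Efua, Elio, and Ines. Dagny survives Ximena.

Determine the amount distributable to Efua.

The spouse counts as an additional share at the children's level, so there are 3 primary shares of £270,000. Kaspar takes one such share (£270,000).
The children's combined portion (£540,000) is divided into 2 shares of £270,000: Dagny takes £270,000; Bruno's £270,000 share passes to Bruno's issue.
Bruno's share (£270,000) is divided into 3 shares of £90,000: Efua, Elio, and Ines each take £90,000.

Efua receives £90,000.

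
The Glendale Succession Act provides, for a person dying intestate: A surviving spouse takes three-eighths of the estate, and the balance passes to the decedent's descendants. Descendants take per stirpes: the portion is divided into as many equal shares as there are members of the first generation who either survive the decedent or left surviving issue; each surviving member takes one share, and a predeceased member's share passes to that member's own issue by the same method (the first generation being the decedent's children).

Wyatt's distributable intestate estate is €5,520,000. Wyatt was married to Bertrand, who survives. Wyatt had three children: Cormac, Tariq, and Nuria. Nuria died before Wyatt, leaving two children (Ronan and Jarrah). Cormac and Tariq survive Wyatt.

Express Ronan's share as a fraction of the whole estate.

Bertrand takes three-eighths of €5,520,000 = €2,070,000. The remaining €3,450,000 passes to the descendants.
The descendants' portion (€3,450,000) is divided into 3 shares of €1,150,000: Cormac and Tariq each take €1,150,000; Nuria's €1,150,000 share passes to Nuria's issue.
Nuria's share (€1,150,000) is divided into 2 shares of €575,000: Ronan and Jarrah each take €575,000.

Ronan receives 5/48 of the estate.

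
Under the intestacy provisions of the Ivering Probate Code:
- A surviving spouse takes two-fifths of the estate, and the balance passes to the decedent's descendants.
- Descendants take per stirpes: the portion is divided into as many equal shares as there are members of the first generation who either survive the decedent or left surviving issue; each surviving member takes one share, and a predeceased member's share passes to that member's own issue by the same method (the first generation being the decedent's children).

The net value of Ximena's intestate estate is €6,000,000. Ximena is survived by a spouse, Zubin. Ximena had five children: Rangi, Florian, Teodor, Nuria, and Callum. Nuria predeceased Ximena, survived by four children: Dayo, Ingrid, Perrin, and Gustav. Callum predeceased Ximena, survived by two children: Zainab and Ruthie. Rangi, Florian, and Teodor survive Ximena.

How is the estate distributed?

Zubin takes two-fifths of €6,000,000 = €2,400,000. The remaining €3,600,000 passes to the descendants.
The descendants' portion (€3,600,000) is divided into 5 shares of €720,000: Rangi, Florian, and Teodor each take €720,000; Nuria's €720,000 share passes to Nuria's issue; Callum's €720,000 share passes to Callum's issue.
Nuria's share (€720,000) is divided into 4 shares of €180,000: Dayo, Ingrid, Perrin, and Gustav each take €180,000.
Callum's share (€720,000) is divided into 2 shares of €360,000: Zainab and Ruthie each take €360,000.

Zubin: €2,400,000; Rangi: €720,000; Florian: €720,000; Teodor: €720,000; Dayo: €180,000; Ingrid: €180,000; Perrin: €180,000; Gustav: €180,000; Zainab: €360,000; Ruthie: €360,000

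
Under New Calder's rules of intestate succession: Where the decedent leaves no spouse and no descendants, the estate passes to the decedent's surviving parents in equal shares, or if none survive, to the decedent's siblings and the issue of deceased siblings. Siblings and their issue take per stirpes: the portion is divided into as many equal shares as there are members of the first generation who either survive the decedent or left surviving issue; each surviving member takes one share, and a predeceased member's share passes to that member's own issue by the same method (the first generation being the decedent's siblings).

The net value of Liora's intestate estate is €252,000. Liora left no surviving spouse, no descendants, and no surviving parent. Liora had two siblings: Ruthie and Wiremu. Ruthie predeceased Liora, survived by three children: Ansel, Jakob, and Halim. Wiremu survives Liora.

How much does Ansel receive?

Ansel receives €42,000.

The entire €252,000 passes to the siblings and their issue.
That amount (€252,000) is divided into 2 shares of €126,000: Wiremu takes €126,000; Ruthie's €126,000 share passes to Ruthie's issue.
Ruthie's share (€126,000) is divided into 3 shares of €42,000: Ansel, Jakob, and Halim each take €42,000.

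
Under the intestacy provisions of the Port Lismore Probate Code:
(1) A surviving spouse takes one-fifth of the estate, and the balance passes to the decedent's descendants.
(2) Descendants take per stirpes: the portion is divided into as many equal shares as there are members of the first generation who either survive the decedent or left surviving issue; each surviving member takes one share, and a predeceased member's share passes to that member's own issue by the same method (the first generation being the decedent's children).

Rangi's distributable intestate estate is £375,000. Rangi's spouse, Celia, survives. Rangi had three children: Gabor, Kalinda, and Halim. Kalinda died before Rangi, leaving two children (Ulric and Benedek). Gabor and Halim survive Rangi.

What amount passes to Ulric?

Celia takes one-fifth of £375,000 = £75,000. The remaining £300,000 passes to the descendants.
The descendants' portion (£300,000) is divided into 3 shares of £100,000: Gabor and Halim each take £100,000; Kalinda's £100,000 share passes to Kalinda's issue.
Kalinda's share (£100,000) is divided into 2 shares of £50,000: Ulric and Benedek each take £50,000.

Ulric receives £50,000.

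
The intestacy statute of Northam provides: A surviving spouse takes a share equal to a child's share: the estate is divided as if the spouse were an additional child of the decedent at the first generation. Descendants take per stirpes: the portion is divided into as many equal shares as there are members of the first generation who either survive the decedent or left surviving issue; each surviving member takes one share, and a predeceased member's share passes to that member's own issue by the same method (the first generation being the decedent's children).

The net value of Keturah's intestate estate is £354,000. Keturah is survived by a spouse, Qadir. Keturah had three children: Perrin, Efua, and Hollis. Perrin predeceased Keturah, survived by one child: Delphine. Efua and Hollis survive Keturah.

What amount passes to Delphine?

Delphine receives £88,500.

The spouse counts as an additional share at the children's level, so there are 4 primary shares of £88,500. Qadir takes one such share (£88,500).
The children's combined portion (£265,500) is divided into 3 shares of £88,500: Efua and Hollis each take £88,500; Perrin's £88,500 share passes to Perrin's issue.
Perrin's share (£88,500) passes entirely to Delphine.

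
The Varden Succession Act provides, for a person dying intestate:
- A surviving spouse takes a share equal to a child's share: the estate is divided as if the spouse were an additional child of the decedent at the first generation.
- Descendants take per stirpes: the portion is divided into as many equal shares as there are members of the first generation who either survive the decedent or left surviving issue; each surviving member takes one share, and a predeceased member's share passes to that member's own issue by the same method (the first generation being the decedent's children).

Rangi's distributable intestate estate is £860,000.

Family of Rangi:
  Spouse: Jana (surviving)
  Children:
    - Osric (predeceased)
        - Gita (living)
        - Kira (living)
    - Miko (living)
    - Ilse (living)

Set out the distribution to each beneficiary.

The spouse counts as an additional share at the children's level, so there are 4 primary shares of £215,000. Jana takes one such share (£215,000).
The children's combined portion (£645,000) is divided into 3 shares of £215,000: Miko and Ilse each take £215,000; Osric's £215,000 share passes to Osric's issue.
Osric's share (£215,000) is divided into 2 shares of £107,500: Gita and Kira each take £107,500.

Jana: £215,000; Gita: £107,500; Kira: £107,500; Miko: £215,000; Ilse: £215,000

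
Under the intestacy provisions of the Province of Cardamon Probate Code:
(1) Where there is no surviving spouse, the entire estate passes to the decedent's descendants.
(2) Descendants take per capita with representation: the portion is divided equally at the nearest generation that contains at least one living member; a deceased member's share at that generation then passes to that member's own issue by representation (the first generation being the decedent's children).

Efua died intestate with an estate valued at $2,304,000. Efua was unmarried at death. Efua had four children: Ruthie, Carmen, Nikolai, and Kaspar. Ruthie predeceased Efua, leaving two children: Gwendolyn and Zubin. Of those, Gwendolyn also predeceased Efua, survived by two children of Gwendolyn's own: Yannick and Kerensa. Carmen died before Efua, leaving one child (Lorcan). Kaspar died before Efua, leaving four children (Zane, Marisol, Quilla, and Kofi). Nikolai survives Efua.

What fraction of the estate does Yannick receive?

Yannick receives 1/16 of the estate.

The entire $2,304,000 passes to the descendants.
That amount ($2,304,000) is divided into 4 shares of $576,000: Nikolai takes $576,000; Ruthie's $576,000 share passes to Ruthie's issue; Carmen's $576,000 share passes to Carmen's issue; Kaspar's $576,000 share passes to Kaspar's issue.
Ruthie's share ($576,000) is divided into 2 shares of $288,000: Zubin takes $288,000; Gwendolyn's $288,000 share passes to Gwendolyn's issue.
Gwendolyn's share ($288,000) is divided into 2 shares of $144,000: Yannick and Kerensa each take $144,000.
Carmen's share ($576,000) passes entirely to Lorcan.
Kaspar's share ($576,000) is divided into 4 shares of $144,000: Zane, Marisol, Quilla, and Kofi each take $144,000.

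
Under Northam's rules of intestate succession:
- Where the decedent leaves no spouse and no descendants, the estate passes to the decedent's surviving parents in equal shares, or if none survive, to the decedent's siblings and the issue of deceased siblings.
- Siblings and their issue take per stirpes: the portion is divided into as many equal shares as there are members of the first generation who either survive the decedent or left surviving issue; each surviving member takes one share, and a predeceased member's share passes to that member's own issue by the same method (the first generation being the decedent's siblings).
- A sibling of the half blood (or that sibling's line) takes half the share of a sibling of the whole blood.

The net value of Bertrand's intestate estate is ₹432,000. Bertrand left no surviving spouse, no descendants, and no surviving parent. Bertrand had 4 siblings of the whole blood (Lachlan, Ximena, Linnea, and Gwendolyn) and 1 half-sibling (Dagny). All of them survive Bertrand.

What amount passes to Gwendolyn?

The entire ₹432,000 passes to the siblings and their issue.
Counting each half-blood sibling's line as half a unit, there are 9/2 units in ₹432,000, so one unit is ₹96,000. Whole-blood lines (Lachlan, Ximena, Linnea, and Gwendolyn) take ₹96,000 each; half-blood lines (Dagny) take ₹48,000 each.

Gwendolyn receives ₹96,000.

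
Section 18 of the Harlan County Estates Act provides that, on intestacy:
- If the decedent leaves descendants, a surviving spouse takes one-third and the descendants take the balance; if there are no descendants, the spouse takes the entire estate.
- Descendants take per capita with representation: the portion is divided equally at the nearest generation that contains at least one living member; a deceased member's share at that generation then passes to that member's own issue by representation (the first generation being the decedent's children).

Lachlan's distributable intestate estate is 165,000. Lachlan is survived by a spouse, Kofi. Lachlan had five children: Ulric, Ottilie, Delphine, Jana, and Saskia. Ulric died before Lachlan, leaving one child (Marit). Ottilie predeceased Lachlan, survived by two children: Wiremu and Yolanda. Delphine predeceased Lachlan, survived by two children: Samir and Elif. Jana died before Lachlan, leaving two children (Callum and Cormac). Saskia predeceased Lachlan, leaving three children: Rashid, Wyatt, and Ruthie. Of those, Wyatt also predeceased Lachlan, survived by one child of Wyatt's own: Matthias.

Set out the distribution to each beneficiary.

Kofi: 55,000; Marit: 11,000; Wiremu: 11,000; Yolanda: 11,000; Samir: 11,000; Elif: 11,000; Callum: 11,000; Cormac: 11,000; Rashid: 11,000; Matthias: 11,000; Ruthie: 11,000

Kofi takes one-third of 165,000 = 55,000. The remaining 110,000 passes to the descendants.
No child survives, so the initial division is made at the grandchildren's generation.
The descendants' portion (110,000) is divided into 10 shares of 11,000: Marit, Wiremu, Yolanda, Samir, Elif, Callum, Cormac, Rashid, and Ruthie each take 11,000; Wyatt's 11,000 share passes to Wyatt's issue.
Wyatt's share (11,000) passes entirely to Matthias.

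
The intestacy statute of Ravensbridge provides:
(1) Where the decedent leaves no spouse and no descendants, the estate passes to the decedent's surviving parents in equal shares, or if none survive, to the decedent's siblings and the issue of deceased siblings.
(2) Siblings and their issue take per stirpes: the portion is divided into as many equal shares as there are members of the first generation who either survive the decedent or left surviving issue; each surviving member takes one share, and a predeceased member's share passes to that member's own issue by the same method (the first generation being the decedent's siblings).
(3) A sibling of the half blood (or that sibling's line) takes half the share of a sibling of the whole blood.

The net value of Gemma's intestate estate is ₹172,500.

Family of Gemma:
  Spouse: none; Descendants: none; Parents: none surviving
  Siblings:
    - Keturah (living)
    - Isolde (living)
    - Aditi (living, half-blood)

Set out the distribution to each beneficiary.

Keturah: ₹69,000; Isolde: ₹69,000; Aditi: ₹34,500

The entire ₹172,500 passes to the siblings and their issue.
Counting each half-blood sibling's line as half a unit, there are 5/2 units in ₹172,500, so one unit is ₹69,000. Whole-blood lines (Keturah and Isolde) take ₹69,000 each; half-blood lines (Aditi) take ₹34,500 each.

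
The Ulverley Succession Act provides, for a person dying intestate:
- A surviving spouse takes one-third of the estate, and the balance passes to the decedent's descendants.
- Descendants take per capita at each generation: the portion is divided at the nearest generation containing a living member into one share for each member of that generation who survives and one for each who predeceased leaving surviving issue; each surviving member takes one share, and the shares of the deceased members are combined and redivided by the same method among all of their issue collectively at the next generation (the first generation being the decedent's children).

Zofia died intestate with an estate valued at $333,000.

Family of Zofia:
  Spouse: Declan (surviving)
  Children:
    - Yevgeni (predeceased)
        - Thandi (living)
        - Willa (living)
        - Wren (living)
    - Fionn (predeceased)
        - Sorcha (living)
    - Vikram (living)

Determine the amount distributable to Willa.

Declan takes one-third of $333,000 = $111,000. The remaining $222,000 passes to the descendants.
The descendants' portion ($222,000) is divided at the children's generation into 3 shares of $74,000. Vikram takes $74,000. The 2 shares of the deceased (Yevgeni and Fionn) are combined into a pool of $148,000.
That pool ($148,000) is divided at the grandchildren's generation equally among Thandi, Willa, Wren, and Sorcha: $37,000 each.

Willa receives $37,000.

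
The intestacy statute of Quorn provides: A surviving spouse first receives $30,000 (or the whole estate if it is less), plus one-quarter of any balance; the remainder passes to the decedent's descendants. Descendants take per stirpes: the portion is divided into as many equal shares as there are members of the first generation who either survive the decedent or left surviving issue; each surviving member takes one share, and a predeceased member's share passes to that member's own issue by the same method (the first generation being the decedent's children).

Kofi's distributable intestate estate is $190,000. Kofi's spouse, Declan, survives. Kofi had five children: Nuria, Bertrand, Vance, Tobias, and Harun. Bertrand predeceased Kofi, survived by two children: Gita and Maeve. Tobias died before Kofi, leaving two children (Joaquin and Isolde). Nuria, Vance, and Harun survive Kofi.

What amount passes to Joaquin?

Declan first takes $30,000, leaving a balance of $160,000. Declan then takes one-quarter of the balance ($40,000), for a total of $70,000. The remaining $120,000 passes to the descendants.
The descendants' portion ($120,000) is divided into 5 shares of $24,000: Nuria, Vance, and Harun each take $24,000; Bertrand's $24,000 share passes to Bertrand's issue; Tobias's $24,000 share passes to Tobias's issue.
Bertrand's share ($24,000) is divided into 2 shares of $12,000: Gita and Maeve each take $12,000.
Tobias's share ($24,000) is divided into 2 shares of $12,000: Joaquin and Isolde each take $12,000.

Joaquin receives $12,000.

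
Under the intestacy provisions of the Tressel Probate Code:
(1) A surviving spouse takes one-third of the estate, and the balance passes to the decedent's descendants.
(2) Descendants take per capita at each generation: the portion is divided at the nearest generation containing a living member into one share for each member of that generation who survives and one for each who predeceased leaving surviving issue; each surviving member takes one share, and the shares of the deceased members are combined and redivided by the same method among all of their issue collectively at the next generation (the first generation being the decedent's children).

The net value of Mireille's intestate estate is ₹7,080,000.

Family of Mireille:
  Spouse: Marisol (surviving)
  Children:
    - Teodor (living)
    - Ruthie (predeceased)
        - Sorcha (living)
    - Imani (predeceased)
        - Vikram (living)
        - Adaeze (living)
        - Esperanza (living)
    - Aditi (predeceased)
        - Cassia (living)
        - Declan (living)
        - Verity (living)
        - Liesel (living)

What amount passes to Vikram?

Vikram receives ₹442,500.

Marisol takes one-third of ₹7,080,000 = ₹2,360,000. The remaining ₹4,720,000 passes to the descendants.
The descendants' portion (₹4,720,000) is divided at the children's generation into 4 shares of ₹1,180,000. Teodor takes ₹1,180,000. The 3 shares of the deceased (Ruthie, Imani, and Aditi) are combined into a pool of ₹3,540,000.
That pool (₹3,540,000) is divided at the grandchildren's generation equally among Sorcha, Vikram, Adaeze, Esperanza, Cassia, Declan, Verity, and Liesel: ₹442,500 each.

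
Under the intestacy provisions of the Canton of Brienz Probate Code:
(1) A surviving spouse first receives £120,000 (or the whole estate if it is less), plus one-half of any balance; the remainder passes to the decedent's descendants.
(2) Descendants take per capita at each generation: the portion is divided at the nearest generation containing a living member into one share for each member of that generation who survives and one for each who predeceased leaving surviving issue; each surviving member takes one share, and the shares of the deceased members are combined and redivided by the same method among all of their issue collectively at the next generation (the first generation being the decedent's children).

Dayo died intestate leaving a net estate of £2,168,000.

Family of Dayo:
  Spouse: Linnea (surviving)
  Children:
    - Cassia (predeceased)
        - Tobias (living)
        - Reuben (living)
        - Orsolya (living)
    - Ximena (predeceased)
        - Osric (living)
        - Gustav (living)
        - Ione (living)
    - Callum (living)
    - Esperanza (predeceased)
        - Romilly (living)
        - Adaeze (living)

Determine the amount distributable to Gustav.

Linnea first takes £120,000, leaving a balance of £2,048,000. Linnea then takes one-half of the balance (£1,024,000), for a total of £1,144,000. The remaining £1,024,000 passes to the descendants.
The descendants' portion (£1,024,000) is divided at the children's generation into 4 shares of £256,000. Callum takes £256,000. The 3 shares of the deceased (Cassia, Ximena, and Esperanza) are combined into a pool of £768,000.
That pool (£768,000) is divided at the grandchildren's generation equally among Tobias, Reuben, Orsolya, Osric, Gustav, Ione, Romilly, and Adaeze: £96,000 each.

Gustav receives £96,000.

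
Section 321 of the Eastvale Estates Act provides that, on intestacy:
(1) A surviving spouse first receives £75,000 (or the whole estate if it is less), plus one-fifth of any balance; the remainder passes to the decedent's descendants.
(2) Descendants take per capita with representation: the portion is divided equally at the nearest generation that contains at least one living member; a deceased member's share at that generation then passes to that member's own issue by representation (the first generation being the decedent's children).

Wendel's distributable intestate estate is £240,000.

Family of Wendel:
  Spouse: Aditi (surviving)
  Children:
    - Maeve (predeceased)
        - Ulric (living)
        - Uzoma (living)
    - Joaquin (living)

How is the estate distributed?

Aditi: £108,000; Ulric: £33,000; Uzoma: £33,000; Joaquin: £66,000

Aditi first takes £75,000, leaving a balance of £165,000. Aditi then takes one-fifth of the balance (£33,000), for a total of £108,000. The remaining £132,000 passes to the descendants.
The descendants' portion (£132,000) is divided into 2 shares of £66,000: Joaquin takes £66,000; Maeve's £66,000 share passes to Maeve's issue.
Maeve's share (£66,000) is divided into 2 shares of £33,000: Ulric and Uzoma each take £33,000.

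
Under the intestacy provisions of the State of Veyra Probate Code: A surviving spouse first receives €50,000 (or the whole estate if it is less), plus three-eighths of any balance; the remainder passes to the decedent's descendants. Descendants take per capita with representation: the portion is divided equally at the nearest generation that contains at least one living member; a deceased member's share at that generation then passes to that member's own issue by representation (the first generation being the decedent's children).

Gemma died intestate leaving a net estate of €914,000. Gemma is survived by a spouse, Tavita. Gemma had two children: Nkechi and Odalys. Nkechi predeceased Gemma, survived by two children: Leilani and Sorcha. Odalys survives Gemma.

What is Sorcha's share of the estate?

Sorcha receives €135,000.

Tavita first takes €50,000, leaving a balance of €864,000. Tavita then takes three-eighths of the balance (€324,000), for a total of €374,000. The remaining €540,000 passes to the descendants.
The descendants' portion (€540,000) is divided into 2 shares of €270,000: Odalys takes €270,000; Nkechi's €270,000 share passes to Nkechi's issue.
Nkechi's share (€270,000) is divided into 2 shares of €135,000: Leilani and Sorcha each take €135,000.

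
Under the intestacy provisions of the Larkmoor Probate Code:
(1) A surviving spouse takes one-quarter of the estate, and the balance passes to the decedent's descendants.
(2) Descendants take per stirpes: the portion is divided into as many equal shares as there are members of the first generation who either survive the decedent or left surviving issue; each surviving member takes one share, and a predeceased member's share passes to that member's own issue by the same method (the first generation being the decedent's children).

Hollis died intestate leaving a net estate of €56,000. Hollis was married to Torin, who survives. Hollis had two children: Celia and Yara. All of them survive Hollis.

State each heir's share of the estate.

Torin: €14,000; Celia: €21,000; Yara: €21,000

Torin takes one-quarter of €56,000 = €14,000. The remaining €42,000 passes to the descendants.
The descendants' portion (€42,000) is divided into 2 shares of €21,000: Celia and Yara each take €21,000.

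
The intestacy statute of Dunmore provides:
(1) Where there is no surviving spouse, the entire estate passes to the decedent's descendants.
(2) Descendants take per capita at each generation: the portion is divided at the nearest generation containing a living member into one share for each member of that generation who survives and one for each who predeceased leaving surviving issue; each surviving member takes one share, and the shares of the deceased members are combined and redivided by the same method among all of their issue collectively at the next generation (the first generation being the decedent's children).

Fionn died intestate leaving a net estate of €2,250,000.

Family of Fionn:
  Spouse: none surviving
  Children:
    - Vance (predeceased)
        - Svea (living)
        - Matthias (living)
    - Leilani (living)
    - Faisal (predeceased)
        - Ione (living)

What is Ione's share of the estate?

The entire €2,250,000 passes to the descendants.
That amount (€2,250,000) is divided at the children's generation into 3 shares of €750,000. Leilani takes €750,000. The 2 shares of the deceased (Vance and Faisal) are combined into a pool of €1,500,000.
That pool (€1,500,000) is divided at the grandchildren's generation equally among Svea, Matthias, and Ione: €500,000 each.

Ione receives €500,000.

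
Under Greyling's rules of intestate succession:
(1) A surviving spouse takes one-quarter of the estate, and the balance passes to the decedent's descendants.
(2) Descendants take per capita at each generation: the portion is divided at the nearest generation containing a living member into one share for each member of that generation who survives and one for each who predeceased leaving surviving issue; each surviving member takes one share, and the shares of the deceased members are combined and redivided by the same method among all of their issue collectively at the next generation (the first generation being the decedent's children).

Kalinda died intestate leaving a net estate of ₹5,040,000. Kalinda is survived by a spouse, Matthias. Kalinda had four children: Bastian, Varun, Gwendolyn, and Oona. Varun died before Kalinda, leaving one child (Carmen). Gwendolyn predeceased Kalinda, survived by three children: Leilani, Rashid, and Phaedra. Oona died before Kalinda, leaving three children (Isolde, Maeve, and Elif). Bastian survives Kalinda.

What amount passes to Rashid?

Rashid receives ₹405,000.

Matthias takes one-quarter of ₹5,040,000 = ₹1,260,000. The remaining ₹3,780,000 passes to the descendants.
The descendants' portion (₹3,780,000) is divided at the children's generation into 4 shares of ₹945,000. Bastian takes ₹945,000. The 3 shares of the deceased (Varun, Gwendolyn, and Oona) are combined into a pool of ₹2,835,000.
That pool (₹2,835,000) is divided at the grandchildren's generation equally among Carmen, Leilani, Rashid, Phaedra, Isolde, Maeve, and Elif: ₹405,000 each.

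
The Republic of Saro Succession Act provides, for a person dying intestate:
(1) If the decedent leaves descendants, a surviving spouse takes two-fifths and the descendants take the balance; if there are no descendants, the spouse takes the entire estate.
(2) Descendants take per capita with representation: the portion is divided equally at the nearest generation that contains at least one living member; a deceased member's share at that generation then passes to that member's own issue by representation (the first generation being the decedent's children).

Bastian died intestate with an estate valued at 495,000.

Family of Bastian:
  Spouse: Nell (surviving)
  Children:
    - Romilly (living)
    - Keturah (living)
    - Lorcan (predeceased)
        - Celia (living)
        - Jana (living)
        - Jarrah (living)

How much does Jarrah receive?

Nell takes two-fifths of 495,000 = 198,000. The remaining 297,000 passes to the descendants.
The descendants' portion (297,000) is divided into 3 shares of 99,000: Romilly and Keturah each take 99,000; Lorcan's 99,000 share passes to Lorcan's issue.
Lorcan's share (99,000) is divided into 3 shares of 33,000: Celia, Jana, and Jarrah each take 33,000.

Jarrah receives 33,000.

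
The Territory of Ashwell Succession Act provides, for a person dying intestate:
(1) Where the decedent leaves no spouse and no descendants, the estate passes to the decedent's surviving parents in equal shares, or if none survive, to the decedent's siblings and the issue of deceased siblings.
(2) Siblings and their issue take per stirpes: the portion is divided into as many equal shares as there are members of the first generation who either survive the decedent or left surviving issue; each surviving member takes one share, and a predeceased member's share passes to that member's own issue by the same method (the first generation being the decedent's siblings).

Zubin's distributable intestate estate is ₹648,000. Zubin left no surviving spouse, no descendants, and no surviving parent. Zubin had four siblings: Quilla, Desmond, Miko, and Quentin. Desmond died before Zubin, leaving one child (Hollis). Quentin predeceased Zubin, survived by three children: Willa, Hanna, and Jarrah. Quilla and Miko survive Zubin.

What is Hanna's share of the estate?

The entire ₹648,000 passes to the siblings and their issue.
That amount (₹648,000) is divided into 4 shares of ₹162,000: Quilla and Miko each take ₹162,000; Desmond's ₹162,000 share passes to Desmond's issue; Quentin's ₹162,000 share passes to Quentin's issue.
Desmond's share (₹162,000) passes entirely to Hollis.
Quentin's share (₹162,000) is divided into 3 shares of ₹54,000: Willa, Hanna, and Jarrah each take ₹54,000.

Hanna receives ₹54,000.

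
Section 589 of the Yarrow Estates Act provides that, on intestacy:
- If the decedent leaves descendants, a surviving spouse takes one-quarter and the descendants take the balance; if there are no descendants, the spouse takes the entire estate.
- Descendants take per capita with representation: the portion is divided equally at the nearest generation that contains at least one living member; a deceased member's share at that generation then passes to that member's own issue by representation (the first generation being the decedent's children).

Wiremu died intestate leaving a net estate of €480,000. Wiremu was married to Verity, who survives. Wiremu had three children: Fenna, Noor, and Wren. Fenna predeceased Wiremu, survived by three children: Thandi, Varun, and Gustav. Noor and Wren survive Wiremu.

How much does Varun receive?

Varun receives €40,000.

Verity takes one-quarter of €480,000 = €120,000. The remaining €360,000 passes to the descendants.
The descendants' portion (€360,000) is divided into 3 shares of €120,000: Noor and Wren each take €120,000; Fenna's €120,000 share passes to Fenna's issue.
Fenna's share (€120,000) is divided into 3 shares of €40,000: Thandi, Varun, and Gustav each take €40,000.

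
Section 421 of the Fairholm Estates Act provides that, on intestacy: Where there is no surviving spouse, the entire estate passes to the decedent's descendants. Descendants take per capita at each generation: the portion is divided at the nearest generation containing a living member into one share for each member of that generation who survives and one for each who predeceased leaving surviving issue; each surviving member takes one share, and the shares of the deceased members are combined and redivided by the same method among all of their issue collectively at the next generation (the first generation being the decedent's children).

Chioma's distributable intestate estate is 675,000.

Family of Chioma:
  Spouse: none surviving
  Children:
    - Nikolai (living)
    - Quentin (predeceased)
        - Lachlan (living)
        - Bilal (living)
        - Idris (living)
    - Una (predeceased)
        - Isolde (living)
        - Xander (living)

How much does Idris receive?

The entire 675,000 passes to the descendants.
That amount (675,000) is divided at the children's generation into 3 shares of 225,000. Nikolai takes 225,000. The 2 shares of the deceased (Quentin and Una) are combined into a pool of 450,000.
That pool (450,000) is divided at the grandchildren's generation equally among Lachlan, Bilal, Idris, Isolde, and Xander: 90,000 each.

Idris receives 90,000.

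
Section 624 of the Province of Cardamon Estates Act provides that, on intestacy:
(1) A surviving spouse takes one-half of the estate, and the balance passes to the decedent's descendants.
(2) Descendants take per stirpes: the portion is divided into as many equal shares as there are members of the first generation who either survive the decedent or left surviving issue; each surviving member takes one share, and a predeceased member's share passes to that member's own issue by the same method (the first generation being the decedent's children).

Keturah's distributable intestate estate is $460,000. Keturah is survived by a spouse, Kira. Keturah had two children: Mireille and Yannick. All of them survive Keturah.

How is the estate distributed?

Kira: $230,000; Mireille: $115,000; Yannick: $115,000

Kira takes one-half of $460,000 = $230,000. The remaining $230,000 passes to the descendants.
The descendants' portion ($230,000) is divided into 2 shares of $115,000: Mireille and Yannick each take $115,000.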